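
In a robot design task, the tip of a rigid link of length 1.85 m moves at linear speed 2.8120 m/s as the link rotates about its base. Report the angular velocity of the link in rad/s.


omega = v / L = 2.8120 / 1.85 = 1.5200

1.5200 rad/s


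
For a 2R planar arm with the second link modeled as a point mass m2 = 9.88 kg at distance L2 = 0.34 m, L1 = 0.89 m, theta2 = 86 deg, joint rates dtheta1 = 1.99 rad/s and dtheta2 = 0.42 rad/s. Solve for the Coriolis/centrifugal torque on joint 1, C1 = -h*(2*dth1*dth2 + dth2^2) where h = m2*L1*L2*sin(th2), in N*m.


h = m2*L1*L2*sin(th2) = 9.88*0.89*0.34*sin(86 deg) = 2.982405
C1 = -h*(2*1.99*0.42 + 0.42^2) = -2.982405*1.8480 = -5.5115

-5.5115 N*m


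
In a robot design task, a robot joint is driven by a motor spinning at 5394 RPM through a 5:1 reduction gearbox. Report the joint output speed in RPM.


omega_joint = omega_motor / N = 5394 / 5 = 1078.8000

1078.8000 RPM


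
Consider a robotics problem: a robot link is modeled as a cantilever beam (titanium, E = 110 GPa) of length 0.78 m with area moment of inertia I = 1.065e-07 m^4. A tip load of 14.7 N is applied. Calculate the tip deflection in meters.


delta = F*L^3/(3*E*I) = 14.7*0.78^3/(3*1.100e+11*1.065e-07)
      = 6.9759144/35145 = 1.9849e-04

1.9849e-04 m


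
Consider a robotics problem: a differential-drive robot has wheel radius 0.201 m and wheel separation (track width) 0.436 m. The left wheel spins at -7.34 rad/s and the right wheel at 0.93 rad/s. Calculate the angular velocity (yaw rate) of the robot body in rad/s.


omega = r*(wR - wL)/L = 0.201*(0.93 - (-7.34))/0.436 = 3.8125

3.8125 rad/s


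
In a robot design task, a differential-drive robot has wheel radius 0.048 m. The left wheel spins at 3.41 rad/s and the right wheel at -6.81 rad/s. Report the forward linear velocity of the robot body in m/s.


v = r*(wR + wL)/2 = 0.048*(-6.81 + 3.41)/2 = -0.0816

-0.0816 m/s


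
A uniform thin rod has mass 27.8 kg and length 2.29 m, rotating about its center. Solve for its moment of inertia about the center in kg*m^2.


I = (1/12)*m*L^2 = (1/12)*27.8*2.29^2 = 12.1488

12.1488 kg*m^2


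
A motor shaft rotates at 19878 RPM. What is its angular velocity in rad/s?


omega = 19878 * 2*pi/60 = 2081.6193

2081.6193 rad/s


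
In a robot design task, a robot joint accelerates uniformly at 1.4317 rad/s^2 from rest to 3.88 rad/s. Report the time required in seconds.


t = delta_omega / alpha = 3.88 / 1.4317 = 2.7101

2.7101 s


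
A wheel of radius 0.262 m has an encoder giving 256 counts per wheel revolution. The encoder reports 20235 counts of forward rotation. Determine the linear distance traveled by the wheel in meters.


revs = 20235/256 = 79.042969
d = revs * 2*pi*r = 79.042969 * 2*pi*0.262 = 130.1201

130.1201 m


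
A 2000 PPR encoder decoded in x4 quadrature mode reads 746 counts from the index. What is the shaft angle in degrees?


angle = counts * 360 / (PPR*4) = 746 * 360 / 8000 = 33.5700

33.5700 degrees


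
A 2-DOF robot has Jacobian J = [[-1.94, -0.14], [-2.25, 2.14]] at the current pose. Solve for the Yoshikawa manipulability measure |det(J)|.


det(J) = -1.94*2.14 - (-0.14)*(-2.25) = -4.4666
|det(J)| = 4.4666

4.4666


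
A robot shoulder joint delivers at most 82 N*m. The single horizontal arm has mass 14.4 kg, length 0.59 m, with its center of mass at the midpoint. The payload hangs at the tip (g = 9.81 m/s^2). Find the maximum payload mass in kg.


tau_arm = m_arm*g*(L/2) = 14.4*9.81*0.59/2 = 41.6729 N*m
tau_payload = tau_max - tau_arm = 82 - 41.6729 = 40.3271
m_payload = tau_payload / (g*L) = 40.3271 / (9.81*0.59) = 6.9675

6.9675 kg


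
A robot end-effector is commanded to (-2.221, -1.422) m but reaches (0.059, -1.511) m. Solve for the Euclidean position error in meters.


dx = 0.059 - (-2.221) = 2.2800, dy = -1.511 - (-1.422) = -0.0890
err = sqrt(5.198400 + 0.007921) = 2.2817

2.2817 m


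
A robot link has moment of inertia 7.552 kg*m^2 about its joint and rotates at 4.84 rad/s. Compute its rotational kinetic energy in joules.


KE = (1/2)*I*omega^2 = 0.5*7.552*4.84^2 = 88.4551

88.4551 J


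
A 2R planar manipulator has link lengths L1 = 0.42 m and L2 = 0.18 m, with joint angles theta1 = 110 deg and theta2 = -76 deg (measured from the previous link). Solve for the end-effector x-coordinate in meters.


x = L1*cos(th1) + L2*cos(th1+th2) = 0.42*cos(110 deg) + 0.18*cos(34 deg) = 0.0056

0.0056 m


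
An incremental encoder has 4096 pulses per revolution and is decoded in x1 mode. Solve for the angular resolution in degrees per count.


resolution = 360 / (PPR * 1) = 360 / 4096 = 0.0879

0.0879 degrees


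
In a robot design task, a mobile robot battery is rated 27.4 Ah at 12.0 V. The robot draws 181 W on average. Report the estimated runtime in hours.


E = 27.4*12.0 = 328.8000 Wh
t = E/P = 328.8000/181 = 1.8166

1.8166 hours


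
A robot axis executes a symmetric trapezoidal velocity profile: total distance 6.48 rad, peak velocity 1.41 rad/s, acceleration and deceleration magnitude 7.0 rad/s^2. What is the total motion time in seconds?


t_acc = v/a = 1.41/7.0 = 0.201429 s
d_acc = v^2/(2a) = 0.142007 rad (each ramp)
d_cruise = 6.48 - 2*0.142007 = 6.195986 rad
t_cruise = 6.195986/1.41 = 4.394316 s
t_total = 2*0.201429 + 4.394316 = 4.7972

4.7972 s


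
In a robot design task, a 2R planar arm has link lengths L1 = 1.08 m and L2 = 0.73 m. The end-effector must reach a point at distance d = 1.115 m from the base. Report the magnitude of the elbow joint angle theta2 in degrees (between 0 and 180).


cos(th2) = (d^2 - L1^2 - L2^2)/(2*L1*L2) = (1.115^2 - 1.08^2 - 0.73^2)/(2*1.08*0.73) = -0.28924087
th2 = acos(-0.28924087) = 106.8125 deg

106.8125 degrees


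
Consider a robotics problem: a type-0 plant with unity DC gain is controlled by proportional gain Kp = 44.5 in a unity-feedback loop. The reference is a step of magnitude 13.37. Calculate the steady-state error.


e_ss = R/(1 + Kp) = 13.37/(1 + 44.5) = 13.37/45.5000 = 0.2938

0.2938


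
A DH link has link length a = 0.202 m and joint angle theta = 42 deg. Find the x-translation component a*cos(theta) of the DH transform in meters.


a*cos(theta) = 0.202*cos(42 deg) = 0.1501

0.1501 m


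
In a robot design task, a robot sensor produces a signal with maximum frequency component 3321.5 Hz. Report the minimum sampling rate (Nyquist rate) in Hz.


f_s,min = 2*f_max = 2*3321.5 = 6643.0000

6643.0000 Hz


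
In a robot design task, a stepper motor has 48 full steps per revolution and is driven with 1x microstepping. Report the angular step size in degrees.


step = 360/(48*1) = 360/48 = 7.5000

7.5000 degrees


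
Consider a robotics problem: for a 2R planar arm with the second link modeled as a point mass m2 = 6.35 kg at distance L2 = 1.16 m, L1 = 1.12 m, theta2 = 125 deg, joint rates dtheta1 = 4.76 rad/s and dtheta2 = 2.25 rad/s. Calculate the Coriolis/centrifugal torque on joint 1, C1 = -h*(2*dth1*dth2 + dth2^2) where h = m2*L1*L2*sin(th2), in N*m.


h = m2*L1*L2*sin(th2) = 6.35*1.12*1.16*sin(125 deg) = 6.757939
C1 = -h*(2*4.76*2.25 + 2.25^2) = -6.757939*26.4825 = -178.9671

-178.9671 N*m


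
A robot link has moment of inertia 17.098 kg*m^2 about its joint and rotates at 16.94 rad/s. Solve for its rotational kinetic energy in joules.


KE = (1/2)*I*omega^2 = 0.5*17.098*16.94^2 = 2453.2518

2453.2518 J


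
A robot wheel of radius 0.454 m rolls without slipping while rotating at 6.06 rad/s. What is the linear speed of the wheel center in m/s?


v = omega * r = 6.06 * 0.454 = 2.7512

2.7512 m/s


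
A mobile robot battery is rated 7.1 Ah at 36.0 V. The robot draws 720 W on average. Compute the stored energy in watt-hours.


E = capacity * V = 7.1*36.0 = 255.6000

255.6000 Wh


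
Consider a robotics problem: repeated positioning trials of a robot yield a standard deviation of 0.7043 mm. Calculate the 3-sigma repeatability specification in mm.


repeatability = 3*sigma = 3*0.7043 = 2.1129

2.1129 mm


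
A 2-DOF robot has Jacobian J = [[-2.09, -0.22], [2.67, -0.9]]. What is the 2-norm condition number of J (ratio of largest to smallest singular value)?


JJ^T eigenvalues: trace(JJ^T) = 12.3554, det(JJ^T) = det(J)^2 = 6.09299856
s_max^2 = (12.3554 + sqrt(128.28391492))/2 = 11.84082447
s_min^2 = (12.3554 - sqrt(128.28391492))/2 = 0.51457553
kappa = s_max/s_min = sqrt(11.84082447/0.51457553) = 4.7970

4.7970


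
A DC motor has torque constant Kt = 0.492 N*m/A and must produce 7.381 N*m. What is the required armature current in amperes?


I = tau / Kt = 7.381/0.492 = 15.0020

15.0020 A


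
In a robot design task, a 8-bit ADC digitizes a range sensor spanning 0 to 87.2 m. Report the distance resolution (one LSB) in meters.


res = range / 2^n = 87.2/2^8 = 87.2/256 = 0.3406

0.3406 m


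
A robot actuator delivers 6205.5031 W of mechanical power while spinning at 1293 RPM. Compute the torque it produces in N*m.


omega = 1293 * 2*pi/60 = 135.402643 rad/s
tau = P / omega = 6205.5031 / 135.402643 = 45.8300

45.8300 N*m


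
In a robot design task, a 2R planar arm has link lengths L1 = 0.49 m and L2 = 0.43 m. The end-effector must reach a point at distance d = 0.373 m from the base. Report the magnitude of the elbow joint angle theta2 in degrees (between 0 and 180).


cos(th2) = (d^2 - L1^2 - L2^2)/(2*L1*L2) = (0.373^2 - 0.49^2 - 0.43^2)/(2*0.49*0.43) = -0.67838396
th2 = acos(-0.67838396) = 132.7175 deg

132.7175 degrees


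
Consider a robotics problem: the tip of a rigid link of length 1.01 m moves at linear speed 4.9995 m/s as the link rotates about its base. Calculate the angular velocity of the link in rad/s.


omega = v / L = 4.9995 / 1.01 = 4.9500

4.9500 rad/s


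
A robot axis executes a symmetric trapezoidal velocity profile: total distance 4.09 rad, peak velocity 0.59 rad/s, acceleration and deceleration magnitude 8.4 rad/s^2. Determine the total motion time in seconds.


t_acc = v/a = 0.59/8.4 = 0.070238 s
d_acc = v^2/(2a) = 0.020720 rad (each ramp)
d_cruise = 4.09 - 2*0.020720 = 4.048560 rad
t_cruise = 4.048560/0.59 = 6.861966 s
t_total = 2*0.070238 + 6.861966 = 7.0024

7.0024 s


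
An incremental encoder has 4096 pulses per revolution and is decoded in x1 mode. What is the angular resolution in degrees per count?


resolution = 360 / (PPR * 1) = 360 / 4096 = 0.0879

0.0879 degrees


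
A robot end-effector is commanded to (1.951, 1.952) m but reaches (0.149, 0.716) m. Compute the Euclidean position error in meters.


dx = 0.149 - (1.951) = -1.8020, dy = 0.716 - (1.952) = -1.2360
err = sqrt(3.247204 + 1.527696) = 2.1852

2.1852 m


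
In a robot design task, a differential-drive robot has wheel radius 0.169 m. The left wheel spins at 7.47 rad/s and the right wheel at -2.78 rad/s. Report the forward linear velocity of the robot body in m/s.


v = r*(wR + wL)/2 = 0.169*(-2.78 + 7.47)/2 = 0.3963

0.3963 m/s


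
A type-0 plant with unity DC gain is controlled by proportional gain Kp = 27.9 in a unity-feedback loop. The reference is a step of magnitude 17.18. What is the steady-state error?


e_ss = R/(1 + Kp) = 17.18/(1 + 27.9) = 17.18/28.9000 = 0.5945

0.5945


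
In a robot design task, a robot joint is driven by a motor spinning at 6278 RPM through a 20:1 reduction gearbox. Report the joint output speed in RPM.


omega_joint = omega_motor / N = 6278 / 20 = 313.9000

313.9000 RPM


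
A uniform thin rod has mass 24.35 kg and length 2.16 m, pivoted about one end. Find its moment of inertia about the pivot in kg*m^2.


I = (1/3)*m*L^2 = (1/3)*24.35*2.16^2 = 37.8691

37.8691 kg*m^2


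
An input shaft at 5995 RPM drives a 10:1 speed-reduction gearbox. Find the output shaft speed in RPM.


omega_out = omega_in / N = 5995 / 10 = 599.5000

599.5000 RPM


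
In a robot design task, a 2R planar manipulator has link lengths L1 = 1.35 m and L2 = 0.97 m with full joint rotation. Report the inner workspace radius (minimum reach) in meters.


r_min = |L1 - L2| = |1.35 - 0.97| = 0.3800

0.3800 m


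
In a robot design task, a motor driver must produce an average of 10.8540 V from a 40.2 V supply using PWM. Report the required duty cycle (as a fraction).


D = V_avg/V_supply = 10.8540/40.2 = 0.2700

0.2700


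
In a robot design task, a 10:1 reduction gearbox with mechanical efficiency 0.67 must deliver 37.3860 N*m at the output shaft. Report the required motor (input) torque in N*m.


tau_in = tau_out / (N * eta) = 37.3860 / (10 * 0.67) = 5.5800

5.5800 N*m


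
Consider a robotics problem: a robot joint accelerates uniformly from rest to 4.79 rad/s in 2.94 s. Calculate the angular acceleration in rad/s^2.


alpha = delta_omega / t = 4.79 / 2.94 = 1.6293

1.6293 rad/s^2


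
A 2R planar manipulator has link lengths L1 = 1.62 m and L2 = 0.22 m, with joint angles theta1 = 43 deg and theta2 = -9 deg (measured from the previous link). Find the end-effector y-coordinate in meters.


y = L1*sin(th1) + L2*sin(th1+th2) = 1.62*sin(43 deg) + 0.22*sin(34 deg) = 1.2279

1.2279 m


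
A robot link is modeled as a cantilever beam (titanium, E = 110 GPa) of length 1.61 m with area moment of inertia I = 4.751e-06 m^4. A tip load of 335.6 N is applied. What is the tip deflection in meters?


delta = F*L^3/(3*E*I) = 335.6*1.61^3/(3*1.100e+11*4.751e-06)
      = 1400.5531036/1567830 = 8.9331e-04

8.9331e-04 m


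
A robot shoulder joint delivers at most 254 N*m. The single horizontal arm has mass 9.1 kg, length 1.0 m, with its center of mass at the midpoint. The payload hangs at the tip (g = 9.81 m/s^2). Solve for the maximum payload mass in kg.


tau_arm = m_arm*g*(L/2) = 9.1*9.81*1.0/2 = 44.6355 N*m
tau_payload = tau_max - tau_arm = 254 - 44.6355 = 209.3645
m_payload = tau_payload / (g*L) = 209.3645 / (9.81*1.0) = 21.3419

21.3419 kg


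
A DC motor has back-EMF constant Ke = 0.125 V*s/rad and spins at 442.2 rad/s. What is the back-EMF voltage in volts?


V_emf = Ke * omega = 0.125*442.2 = 55.2750

55.2750 V


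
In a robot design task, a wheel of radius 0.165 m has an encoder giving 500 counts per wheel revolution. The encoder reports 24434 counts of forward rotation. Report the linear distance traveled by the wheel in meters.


revs = 24434/500 = 48.868000
d = revs * 2*pi*r = 48.868000 * 2*pi*0.165 = 50.6627

50.6627 m


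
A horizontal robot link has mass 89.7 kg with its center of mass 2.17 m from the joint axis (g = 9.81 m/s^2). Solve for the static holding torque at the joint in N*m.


tau = m*g*L = 89.7 * 9.81 * 2.17 = 1909.5067

1909.5067 N*m


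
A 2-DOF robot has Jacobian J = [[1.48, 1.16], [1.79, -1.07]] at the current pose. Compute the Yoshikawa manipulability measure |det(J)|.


det(J) = 1.48*-1.07 - (1.16)*(1.79) = -3.6600
|det(J)| = 3.6600

3.6600


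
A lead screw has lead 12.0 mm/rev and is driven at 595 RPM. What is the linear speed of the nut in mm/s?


v = lead * (RPM/60) = 12.0*595/60 = 119.0000

119.0000 mm/s


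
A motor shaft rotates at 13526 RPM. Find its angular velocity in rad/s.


omega = 13526 * 2*pi/60 = 1416.4394

1416.4394 rad/s


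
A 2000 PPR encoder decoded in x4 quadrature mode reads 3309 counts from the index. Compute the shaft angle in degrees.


angle = counts * 360 / (PPR*4) = 3309 * 360 / 8000 = 148.9050

148.9050 degrees


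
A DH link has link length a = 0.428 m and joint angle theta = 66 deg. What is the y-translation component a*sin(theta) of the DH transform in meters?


a*sin(theta) = 0.428*sin(66 deg) = 0.3910

0.3910 m


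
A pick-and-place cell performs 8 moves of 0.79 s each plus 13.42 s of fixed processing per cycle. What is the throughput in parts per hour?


T_cycle = 8*0.79 + 13.42 = 19.7400 s
rate = 3600/T = 182.3708

182.3708 parts/hour


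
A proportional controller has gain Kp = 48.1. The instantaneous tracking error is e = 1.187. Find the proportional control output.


u_P = Kp * e = 48.1 * 1.187 = 57.0947

57.0947


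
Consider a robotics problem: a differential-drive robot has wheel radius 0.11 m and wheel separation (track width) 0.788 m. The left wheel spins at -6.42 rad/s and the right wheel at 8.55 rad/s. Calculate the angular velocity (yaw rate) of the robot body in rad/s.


omega = r*(wR - wL)/L = 0.11*(8.55 - (-6.42))/0.788 = 2.0897

2.0897 rad/s


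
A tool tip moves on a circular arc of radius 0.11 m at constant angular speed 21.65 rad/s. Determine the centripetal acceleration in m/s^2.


a_c = omega^2 * r = 21.65^2 * 0.11 = 51.5595

51.5595 m/s^2


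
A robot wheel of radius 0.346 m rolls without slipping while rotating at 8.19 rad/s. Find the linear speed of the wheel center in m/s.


v = omega * r = 8.19 * 0.346 = 2.8337

2.8337 m/s


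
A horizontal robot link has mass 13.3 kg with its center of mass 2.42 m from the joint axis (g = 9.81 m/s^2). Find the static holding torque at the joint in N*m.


tau = m*g*L = 13.3 * 9.81 * 2.42 = 315.7447

315.7447 N*m


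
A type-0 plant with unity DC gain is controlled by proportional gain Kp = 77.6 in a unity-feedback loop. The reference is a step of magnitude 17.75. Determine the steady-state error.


e_ss = R/(1 + Kp) = 17.75/(1 + 77.6) = 17.75/78.6000 = 0.2258

0.2258


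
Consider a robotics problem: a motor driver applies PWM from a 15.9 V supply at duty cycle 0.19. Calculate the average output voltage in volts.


V_avg = V_supply * D = 15.9*0.19 = 3.0210

3.0210 V


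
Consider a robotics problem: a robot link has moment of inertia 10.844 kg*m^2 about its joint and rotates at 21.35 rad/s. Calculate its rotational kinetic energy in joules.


KE = (1/2)*I*omega^2 = 0.5*10.844*21.35^2 = 2471.4696

2471.4696 J


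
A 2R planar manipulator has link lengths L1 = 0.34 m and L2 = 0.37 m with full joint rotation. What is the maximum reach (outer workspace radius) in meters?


r_max = L1 + L2 = 0.34 + 0.37 = 0.7100

0.7100 m


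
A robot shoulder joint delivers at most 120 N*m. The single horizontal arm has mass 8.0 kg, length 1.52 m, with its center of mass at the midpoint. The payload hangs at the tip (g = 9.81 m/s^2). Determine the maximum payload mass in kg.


tau_arm = m_arm*g*(L/2) = 8.0*9.81*1.52/2 = 59.6448 N*m
tau_payload = tau_max - tau_arm = 120 - 59.6448 = 60.3552
m_payload = tau_payload / (g*L) = 60.3552 / (9.81*1.52) = 4.0476

4.0476 kg


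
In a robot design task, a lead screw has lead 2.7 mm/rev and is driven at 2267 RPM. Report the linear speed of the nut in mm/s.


v = lead * (RPM/60) = 2.7*2267/60 = 102.0150

102.0150 mm/s


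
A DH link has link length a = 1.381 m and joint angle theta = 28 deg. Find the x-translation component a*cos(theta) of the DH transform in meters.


a*cos(theta) = 1.381*cos(28 deg) = 1.2194

1.2194 m


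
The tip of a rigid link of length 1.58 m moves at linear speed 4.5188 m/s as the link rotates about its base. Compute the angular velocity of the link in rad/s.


omega = v / L = 4.5188 / 1.58 = 2.8600

2.8600 rad/s


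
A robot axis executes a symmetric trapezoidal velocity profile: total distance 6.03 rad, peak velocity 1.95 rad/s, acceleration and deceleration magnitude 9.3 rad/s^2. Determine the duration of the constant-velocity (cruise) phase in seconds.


t_acc = v/a = 0.209677 s, d_acc = v^2/(2a) = 0.204435 rad each
d_cruise = 6.03 - 2*0.204435 = 5.621130 rad
t_cruise = d_cruise/v = 5.621130/1.95 = 2.8826

2.8826 s


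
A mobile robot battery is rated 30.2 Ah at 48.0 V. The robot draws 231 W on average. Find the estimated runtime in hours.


E = 30.2*48.0 = 1449.6000 Wh
t = E/P = 1449.6000/231 = 6.2753

6.2753 hours


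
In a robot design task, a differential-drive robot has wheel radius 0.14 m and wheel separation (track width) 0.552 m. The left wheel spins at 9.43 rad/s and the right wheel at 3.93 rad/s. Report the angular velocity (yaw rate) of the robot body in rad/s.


omega = r*(wR - wL)/L = 0.14*(3.93 - (9.43))/0.552 = -1.3949

-1.3949 rad/s


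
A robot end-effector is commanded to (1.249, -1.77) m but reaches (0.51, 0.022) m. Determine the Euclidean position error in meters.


dx = 0.51 - (1.249) = -0.7390, dy = 0.022 - (-1.77) = 1.7920
err = sqrt(0.546121 + 3.211264) = 1.9384

1.9384 m


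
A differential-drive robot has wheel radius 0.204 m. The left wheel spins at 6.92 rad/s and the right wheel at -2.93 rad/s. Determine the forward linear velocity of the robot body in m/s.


v = r*(wR + wL)/2 = 0.204*(-2.93 + 6.92)/2 = 0.4070

0.4070 m/s


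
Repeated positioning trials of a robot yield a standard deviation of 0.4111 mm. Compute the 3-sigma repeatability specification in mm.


repeatability = 3*sigma = 3*0.4111 = 1.2333

1.2333 mm


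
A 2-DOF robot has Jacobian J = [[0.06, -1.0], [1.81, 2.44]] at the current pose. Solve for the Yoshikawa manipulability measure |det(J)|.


det(J) = 0.06*2.44 - (-1.0)*(1.81) = 1.9564
|det(J)| = 1.9564

1.9564


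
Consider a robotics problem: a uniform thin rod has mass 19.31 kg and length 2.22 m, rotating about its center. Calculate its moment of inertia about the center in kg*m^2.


I = (1/12)*m*L^2 = (1/12)*19.31*2.22^2 = 7.9306

7.9306 kg*m^2


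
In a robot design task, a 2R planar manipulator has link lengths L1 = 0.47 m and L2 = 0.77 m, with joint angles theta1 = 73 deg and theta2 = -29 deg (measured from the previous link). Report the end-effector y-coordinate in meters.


y = L1*sin(th1) + L2*sin(th1+th2) = 0.47*sin(73 deg) + 0.77*sin(44 deg) = 0.9844

0.9844 m


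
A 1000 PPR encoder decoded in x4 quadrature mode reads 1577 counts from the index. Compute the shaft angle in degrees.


angle = counts * 360 / (PPR*4) = 1577 * 360 / 4000 = 141.9300

141.9300 degrees


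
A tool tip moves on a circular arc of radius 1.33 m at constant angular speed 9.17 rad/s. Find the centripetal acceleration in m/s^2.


a_c = omega^2 * r = 9.17^2 * 1.33 = 111.8382

111.8382 m/s^2


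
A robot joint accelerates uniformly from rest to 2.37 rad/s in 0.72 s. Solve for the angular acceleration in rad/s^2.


alpha = delta_omega / t = 2.37 / 0.72 = 3.2917

3.2917 rad/s^2


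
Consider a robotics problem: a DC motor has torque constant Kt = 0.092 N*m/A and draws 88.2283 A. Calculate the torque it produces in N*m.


tau = Kt * I = 0.092*88.2283 = 8.1170

8.1170 N*m


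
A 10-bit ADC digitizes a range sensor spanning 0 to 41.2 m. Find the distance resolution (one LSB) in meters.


res = range / 2^n = 41.2/2^10 = 41.2/1024 = 0.0402

0.0402 m


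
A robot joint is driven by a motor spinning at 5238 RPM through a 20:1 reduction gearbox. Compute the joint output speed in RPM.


omega_joint = omega_motor / N = 5238 / 20 = 261.9000

261.9000 RPM


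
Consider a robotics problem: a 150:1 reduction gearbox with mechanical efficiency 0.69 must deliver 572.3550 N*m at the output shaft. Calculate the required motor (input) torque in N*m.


tau_in = tau_out / (N * eta) = 572.3550 / (150 * 0.69) = 5.5300

5.5300 N*m


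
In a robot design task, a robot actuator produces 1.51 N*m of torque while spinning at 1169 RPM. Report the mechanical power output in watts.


omega = 1169 * 2*pi/60 = 122.417394 rad/s
P = tau * omega = 1.51 * 122.417394 = 184.8503

184.8503 W


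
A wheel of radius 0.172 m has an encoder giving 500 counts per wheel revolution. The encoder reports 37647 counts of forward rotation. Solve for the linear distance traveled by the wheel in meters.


revs = 37647/500 = 75.294000
d = revs * 2*pi*r = 75.294000 * 2*pi*0.172 = 81.3708

81.3708 m


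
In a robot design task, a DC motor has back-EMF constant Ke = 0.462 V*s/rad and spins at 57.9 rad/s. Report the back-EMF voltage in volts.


V_emf = Ke * omega = 0.462*57.9 = 26.7498

26.7498 V


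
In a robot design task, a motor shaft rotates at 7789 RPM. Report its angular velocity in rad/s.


omega = 7789 * 2*pi/60 = 815.6622

815.6622 rad/s


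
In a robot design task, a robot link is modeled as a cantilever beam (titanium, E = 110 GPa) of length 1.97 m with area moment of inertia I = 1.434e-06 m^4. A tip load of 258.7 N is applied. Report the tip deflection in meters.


delta = F*L^3/(3*E*I) = 258.7*1.97^3/(3*1.100e+11*1.434e-06)
      = 1977.8579951/473220 = 0.0042

0.0042 m


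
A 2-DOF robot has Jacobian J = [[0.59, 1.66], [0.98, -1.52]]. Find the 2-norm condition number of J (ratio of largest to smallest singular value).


JJ^T eigenvalues: trace(JJ^T) = 6.3745, det(JJ^T) = det(J)^2 = 6.36855696
s_max^2 = (6.3745 + sqrt(15.16002241))/2 = 5.13404367
s_min^2 = (6.3745 - sqrt(15.16002241))/2 = 1.24045633
kappa = s_max/s_min = sqrt(5.13404367/1.24045633) = 2.0344

2.0344


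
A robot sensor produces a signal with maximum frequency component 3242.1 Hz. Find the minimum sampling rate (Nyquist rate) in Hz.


f_s,min = 2*f_max = 2*3242.1 = 6484.2000

6484.2000 Hz


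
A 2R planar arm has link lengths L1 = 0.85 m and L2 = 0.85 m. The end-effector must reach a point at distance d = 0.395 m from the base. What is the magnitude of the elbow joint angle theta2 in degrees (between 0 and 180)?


cos(th2) = (d^2 - L1^2 - L2^2)/(2*L1*L2) = (0.395^2 - 0.85^2 - 0.85^2)/(2*0.85*0.85) = -0.89202422
th2 = acos(-0.89202422) = 153.1287 deg

153.1287 degrees


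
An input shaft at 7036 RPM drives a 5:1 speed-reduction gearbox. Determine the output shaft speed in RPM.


omega_out = omega_in / N = 7036 / 5 = 1407.2000

1407.2000 RPM


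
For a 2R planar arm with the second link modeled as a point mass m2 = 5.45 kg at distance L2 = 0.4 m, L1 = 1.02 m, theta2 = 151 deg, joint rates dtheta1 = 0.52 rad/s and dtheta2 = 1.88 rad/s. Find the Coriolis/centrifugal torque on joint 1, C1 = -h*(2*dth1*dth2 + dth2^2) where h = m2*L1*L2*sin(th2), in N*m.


h = m2*L1*L2*sin(th2) = 5.45*1.02*0.4*sin(151 deg) = 1.078023
C1 = -h*(2*0.52*1.88 + 1.88^2) = -1.078023*5.4896 = -5.9179

-5.9179 N*m


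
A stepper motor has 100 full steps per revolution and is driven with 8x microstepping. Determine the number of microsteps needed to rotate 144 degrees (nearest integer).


step_size = 360/(100*8) = 360/800 = 0.450000 deg
n = 144/(360/800) = 144*800/360 = 320

320 steps


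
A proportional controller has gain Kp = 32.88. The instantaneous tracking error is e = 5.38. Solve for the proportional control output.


u_P = Kp * e = 32.88 * 5.38 = 176.8944

176.8944


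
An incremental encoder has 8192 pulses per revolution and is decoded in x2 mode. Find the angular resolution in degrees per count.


resolution = 360 / (PPR * 2) = 360 / 16384 = 0.0220

0.0220 degrees


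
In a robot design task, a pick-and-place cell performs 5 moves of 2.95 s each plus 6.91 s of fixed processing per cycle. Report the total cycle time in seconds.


T = 5*2.95 + 6.91 = 21.6600

21.6600 s


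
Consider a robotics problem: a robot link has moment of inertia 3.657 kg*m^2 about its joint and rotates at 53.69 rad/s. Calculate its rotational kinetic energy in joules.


KE = (1/2)*I*omega^2 = 0.5*3.657*53.69^2 = 5270.8635

5270.8635 J


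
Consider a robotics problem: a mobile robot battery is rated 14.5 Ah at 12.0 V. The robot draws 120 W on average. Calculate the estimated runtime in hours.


E = 14.5*12.0 = 174.0000 Wh
t = E/P = 174.0000/120 = 1.4500

1.4500 hours


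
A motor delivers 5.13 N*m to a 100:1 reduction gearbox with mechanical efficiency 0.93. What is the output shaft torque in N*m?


tau_out = tau_in * N * eta = 5.13 * 100 * 0.93 = 477.0900

477.0900 N*m


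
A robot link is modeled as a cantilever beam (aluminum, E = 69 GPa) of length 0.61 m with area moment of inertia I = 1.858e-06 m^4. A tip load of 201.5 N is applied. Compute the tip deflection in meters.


delta = F*L^3/(3*E*I) = 201.5*0.61^3/(3*6.900e+10*1.858e-06)
      = 45.7366715/384606 = 1.1892e-04

1.1892e-04 m


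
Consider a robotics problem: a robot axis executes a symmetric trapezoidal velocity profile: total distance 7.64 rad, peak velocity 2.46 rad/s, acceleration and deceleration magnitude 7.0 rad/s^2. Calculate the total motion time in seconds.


t_acc = v/a = 2.46/7.0 = 0.351429 s
d_acc = v^2/(2a) = 0.432257 rad (each ramp)
d_cruise = 7.64 - 2*0.432257 = 6.775486 rad
t_cruise = 6.775486/2.46 = 2.754263 s
t_total = 2*0.351429 + 2.754263 = 3.4571

3.4571 s


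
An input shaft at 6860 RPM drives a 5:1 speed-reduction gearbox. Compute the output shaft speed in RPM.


omega_out = omega_in / N = 6860 / 5 = 1372.0000

1372.0000 RPM


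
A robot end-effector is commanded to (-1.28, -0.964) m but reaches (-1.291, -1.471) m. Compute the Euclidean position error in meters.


dx = -1.291 - (-1.28) = -0.0110, dy = -1.471 - (-0.964) = -0.5070
err = sqrt(0.000121 + 0.257049) = 0.5071

0.5071 m


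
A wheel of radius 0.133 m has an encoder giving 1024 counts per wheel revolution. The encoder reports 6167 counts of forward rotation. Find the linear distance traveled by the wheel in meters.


revs = 6167/1024 = 6.022461
d = revs * 2*pi*r = 6.022461 * 2*pi*0.133 = 5.0328

5.0328 m


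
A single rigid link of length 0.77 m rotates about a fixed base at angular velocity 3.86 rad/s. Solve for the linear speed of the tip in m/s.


v = L*omega = 0.77 * 3.86 = 2.9722

2.9722 m/s


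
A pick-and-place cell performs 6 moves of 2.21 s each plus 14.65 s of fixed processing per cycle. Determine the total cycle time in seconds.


T = 6*2.21 + 14.65 = 27.9100

27.9100 s


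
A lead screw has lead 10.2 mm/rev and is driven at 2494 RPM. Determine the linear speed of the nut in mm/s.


v = lead * (RPM/60) = 10.2*2494/60 = 423.9800

423.9800 mm/s


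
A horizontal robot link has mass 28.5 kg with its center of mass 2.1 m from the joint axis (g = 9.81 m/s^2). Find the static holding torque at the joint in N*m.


tau = m*g*L = 28.5 * 9.81 * 2.1 = 587.1285

587.1285 N*m


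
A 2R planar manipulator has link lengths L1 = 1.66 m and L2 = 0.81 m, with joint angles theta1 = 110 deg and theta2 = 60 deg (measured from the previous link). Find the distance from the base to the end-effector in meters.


x = L1*cos(th1) + L2*cos(th1+th2) = -1.365448
y = L1*sin(th1) + L2*sin(th1+th2) = 1.700545
d = sqrt(x^2 + y^2) = sqrt(1.864448 + 2.891853) = 2.1809

2.1809 m


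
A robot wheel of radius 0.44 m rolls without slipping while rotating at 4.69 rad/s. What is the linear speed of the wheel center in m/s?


v = omega * r = 4.69 * 0.44 = 2.0636

2.0636 m/s


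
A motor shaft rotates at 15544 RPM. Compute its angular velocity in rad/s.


omega = 15544 * 2*pi/60 = 1627.7639

1627.7639 rad/s


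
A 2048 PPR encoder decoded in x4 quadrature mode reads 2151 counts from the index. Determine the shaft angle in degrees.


angle = counts * 360 / (PPR*4) = 2151 * 360 / 8192 = 94.5264

94.5264 degrees


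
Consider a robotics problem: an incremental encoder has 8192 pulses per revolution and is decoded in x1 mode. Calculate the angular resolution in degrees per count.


resolution = 360 / (PPR * 1) = 360 / 8192 = 0.0439

0.0439 degrees


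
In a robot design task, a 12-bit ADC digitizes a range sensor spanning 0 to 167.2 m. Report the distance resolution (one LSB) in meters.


res = range / 2^n = 167.2/2^12 = 167.2/4096 = 0.0408

0.0408 m


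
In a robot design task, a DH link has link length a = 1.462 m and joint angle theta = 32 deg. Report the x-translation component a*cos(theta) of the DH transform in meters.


a*cos(theta) = 1.462*cos(32 deg) = 1.2398

1.2398 m


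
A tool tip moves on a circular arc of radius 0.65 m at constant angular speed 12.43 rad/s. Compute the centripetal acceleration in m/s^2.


a_c = omega^2 * r = 12.43^2 * 0.65 = 100.4282

100.4282 m/s^2


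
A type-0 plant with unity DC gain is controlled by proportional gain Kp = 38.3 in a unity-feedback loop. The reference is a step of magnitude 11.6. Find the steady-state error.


e_ss = R/(1 + Kp) = 11.6/(1 + 38.3) = 11.6/39.3000 = 0.2952

0.2952


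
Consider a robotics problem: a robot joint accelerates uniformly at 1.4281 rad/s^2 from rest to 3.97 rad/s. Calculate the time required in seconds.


t = delta_omega / alpha = 3.97 / 1.4281 = 2.7799

2.7799 s


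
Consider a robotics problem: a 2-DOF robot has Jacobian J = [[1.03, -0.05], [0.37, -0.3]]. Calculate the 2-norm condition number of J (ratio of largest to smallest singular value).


JJ^T eigenvalues: trace(JJ^T) = 1.2903, det(JJ^T) = det(J)^2 = 0.08439025
s_max^2 = (1.2903 + sqrt(1.32731309))/2 = 1.22119537
s_min^2 = (1.2903 - sqrt(1.32731309))/2 = 0.06910463
kappa = s_max/s_min = sqrt(1.22119537/0.06910463) = 4.2038

4.2038


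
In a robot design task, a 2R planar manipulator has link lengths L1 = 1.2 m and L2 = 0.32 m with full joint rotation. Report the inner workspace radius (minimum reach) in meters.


r_min = |L1 - L2| = |1.2 - 0.32| = 0.8800

0.8800 m


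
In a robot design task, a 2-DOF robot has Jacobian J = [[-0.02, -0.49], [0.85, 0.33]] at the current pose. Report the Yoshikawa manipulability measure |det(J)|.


det(J) = -0.02*0.33 - (-0.49)*(0.85) = 0.4099
|det(J)| = 0.4099

0.4099


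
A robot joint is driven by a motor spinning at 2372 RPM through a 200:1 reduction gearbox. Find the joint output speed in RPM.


omega_joint = omega_motor / N = 2372 / 200 = 11.8600

11.8600 RPM


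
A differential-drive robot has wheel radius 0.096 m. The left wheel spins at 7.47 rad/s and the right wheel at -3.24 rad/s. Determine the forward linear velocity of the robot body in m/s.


v = r*(wR + wL)/2 = 0.096*(-3.24 + 7.47)/2 = 0.2030

0.2030 m/s


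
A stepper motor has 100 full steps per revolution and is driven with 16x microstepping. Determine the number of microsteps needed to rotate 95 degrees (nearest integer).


step_size = 360/(100*16) = 360/1600 = 0.225000 deg
n = 95/(360/1600) = 95*1600/360 = 422.2222 -> 422

422 steps


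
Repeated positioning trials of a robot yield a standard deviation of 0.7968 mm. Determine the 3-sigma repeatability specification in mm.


repeatability = 3*sigma = 3*0.7968 = 2.3904

2.3904 mm


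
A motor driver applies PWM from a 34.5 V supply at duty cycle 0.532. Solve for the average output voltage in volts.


V_avg = V_supply * D = 34.5*0.532 = 18.3540

18.3540 V


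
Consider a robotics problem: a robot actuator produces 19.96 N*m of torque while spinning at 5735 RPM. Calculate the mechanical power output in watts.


omega = 5735 * 2*pi/60 = 600.567796 rad/s
P = tau * omega = 19.96 * 600.567796 = 11987.3332

11987.3332 W


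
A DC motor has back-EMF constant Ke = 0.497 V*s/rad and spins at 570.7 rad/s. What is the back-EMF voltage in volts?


V_emf = Ke * omega = 0.497*570.7 = 283.6379

283.6379 V


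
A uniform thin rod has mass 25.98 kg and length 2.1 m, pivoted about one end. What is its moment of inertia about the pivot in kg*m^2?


I = (1/3)*m*L^2 = (1/3)*25.98*2.1^2 = 38.1906

38.1906 kg*m^2


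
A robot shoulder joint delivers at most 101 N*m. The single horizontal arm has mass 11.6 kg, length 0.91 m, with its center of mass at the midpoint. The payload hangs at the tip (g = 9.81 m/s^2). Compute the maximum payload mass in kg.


tau_arm = m_arm*g*(L/2) = 11.6*9.81*0.91/2 = 51.7772 N*m
tau_payload = tau_max - tau_arm = 101 - 51.7772 = 49.2228
m_payload = tau_payload / (g*L) = 49.2228 / (9.81*0.91) = 5.5139

5.5139 kg


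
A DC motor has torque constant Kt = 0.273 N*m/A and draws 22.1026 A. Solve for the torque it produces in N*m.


tau = Kt * I = 0.273*22.1026 = 6.0340

6.0340 N*m


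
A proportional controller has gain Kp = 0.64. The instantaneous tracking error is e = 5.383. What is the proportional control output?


u_P = Kp * e = 0.64 * 5.383 = 3.4451

3.4451


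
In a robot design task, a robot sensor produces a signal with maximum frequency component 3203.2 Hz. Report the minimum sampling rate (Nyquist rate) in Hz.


f_s,min = 2*f_max = 2*3203.2 = 6406.4000

6406.4000 Hz


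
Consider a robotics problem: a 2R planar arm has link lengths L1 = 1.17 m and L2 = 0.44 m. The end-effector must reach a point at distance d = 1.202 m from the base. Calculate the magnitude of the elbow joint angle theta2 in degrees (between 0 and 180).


cos(th2) = (d^2 - L1^2 - L2^2)/(2*L1*L2) = (1.202^2 - 1.17^2 - 0.44^2)/(2*1.17*0.44) = -0.11431235
th2 = acos(-0.11431235) = 96.5640 deg

96.5640 degrees


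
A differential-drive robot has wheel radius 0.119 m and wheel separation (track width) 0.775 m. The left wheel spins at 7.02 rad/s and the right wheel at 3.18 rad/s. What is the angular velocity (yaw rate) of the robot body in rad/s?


omega = r*(wR - wL)/L = 0.119*(3.18 - (7.02))/0.775 = -0.5896

-0.5896 rad/s


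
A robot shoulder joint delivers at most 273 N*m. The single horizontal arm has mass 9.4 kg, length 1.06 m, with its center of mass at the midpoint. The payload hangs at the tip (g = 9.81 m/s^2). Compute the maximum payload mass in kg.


tau_arm = m_arm*g*(L/2) = 9.4*9.81*1.06/2 = 48.8734 N*m
tau_payload = tau_max - tau_arm = 273 - 48.8734 = 224.1266
m_payload = tau_payload / (g*L) = 224.1266 / (9.81*1.06) = 21.5535

21.5535 kg


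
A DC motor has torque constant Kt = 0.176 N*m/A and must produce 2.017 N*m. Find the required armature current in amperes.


I = tau / Kt = 2.017/0.176 = 11.4602

11.4602 A


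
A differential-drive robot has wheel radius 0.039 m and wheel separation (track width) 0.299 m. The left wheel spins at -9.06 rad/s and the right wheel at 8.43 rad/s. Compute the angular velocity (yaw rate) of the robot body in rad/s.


omega = r*(wR - wL)/L = 0.039*(8.43 - (-9.06))/0.299 = 2.2813

2.2813 rad/s


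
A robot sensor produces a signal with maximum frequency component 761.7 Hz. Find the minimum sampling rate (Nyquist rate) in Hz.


f_s,min = 2*f_max = 2*761.7 = 1523.4000

1523.4000 Hz


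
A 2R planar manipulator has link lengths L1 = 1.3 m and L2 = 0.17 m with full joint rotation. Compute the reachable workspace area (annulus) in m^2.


r_max = L1 + L2 = 1.4700, r_min = |L1 - L2| = 1.1300
A = pi*(r_max^2 - r_min^2) = pi*(2.1609 - 1.2769) = 2.7772

2.7772 m^2


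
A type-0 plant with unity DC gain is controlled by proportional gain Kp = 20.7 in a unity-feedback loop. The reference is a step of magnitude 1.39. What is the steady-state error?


e_ss = R/(1 + Kp) = 1.39/(1 + 20.7) = 1.39/21.7000 = 0.0641

0.0641


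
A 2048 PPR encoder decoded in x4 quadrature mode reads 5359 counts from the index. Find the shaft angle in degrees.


angle = counts * 360 / (PPR*4) = 5359 * 360 / 8192 = 235.5029

235.5029 degrees


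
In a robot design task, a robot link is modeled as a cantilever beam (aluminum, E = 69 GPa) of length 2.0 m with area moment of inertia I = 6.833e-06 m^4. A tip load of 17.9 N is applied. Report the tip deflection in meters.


delta = F*L^3/(3*E*I) = 17.9*2.0^3/(3*6.900e+10*6.833e-06)
      = 143.2/1414431 = 1.0124e-04

1.0124e-04 m


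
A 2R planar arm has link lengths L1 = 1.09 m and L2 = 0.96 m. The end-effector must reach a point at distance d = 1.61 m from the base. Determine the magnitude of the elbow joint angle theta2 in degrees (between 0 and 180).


cos(th2) = (d^2 - L1^2 - L2^2)/(2*L1*L2) = (1.61^2 - 1.09^2 - 0.96^2)/(2*1.09*0.96) = 0.23050459
th2 = acos(0.23050459) = 76.6732 deg

76.6732 degrees


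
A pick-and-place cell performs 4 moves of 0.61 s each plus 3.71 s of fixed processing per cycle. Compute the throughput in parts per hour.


T_cycle = 4*0.61 + 3.71 = 6.1500 s
rate = 3600/T = 585.3659

585.3659 parts/hour


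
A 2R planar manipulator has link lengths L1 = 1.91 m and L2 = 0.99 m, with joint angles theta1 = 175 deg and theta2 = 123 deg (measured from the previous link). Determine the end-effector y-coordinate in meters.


y = L1*sin(th1) + L2*sin(th1+th2) = 1.91*sin(175 deg) + 0.99*sin(298 deg) = -0.7077

-0.7077 m
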